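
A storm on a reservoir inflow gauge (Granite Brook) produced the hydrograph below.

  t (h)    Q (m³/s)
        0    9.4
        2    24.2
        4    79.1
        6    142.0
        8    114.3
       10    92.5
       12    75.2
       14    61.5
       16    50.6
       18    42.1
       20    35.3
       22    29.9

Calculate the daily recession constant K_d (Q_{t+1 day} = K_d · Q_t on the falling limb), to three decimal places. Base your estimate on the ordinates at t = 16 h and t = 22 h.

Between t = 16 h and t = 22 h the flow falls from 50.6 to 29.9 m³/s over 3×2 h = 6 h.
Per-interval ratio K = (29.9/50.6)^(1/3) = 0.8392; K_d = K^(24/2) = 0.122.

K_d ≈ 0.122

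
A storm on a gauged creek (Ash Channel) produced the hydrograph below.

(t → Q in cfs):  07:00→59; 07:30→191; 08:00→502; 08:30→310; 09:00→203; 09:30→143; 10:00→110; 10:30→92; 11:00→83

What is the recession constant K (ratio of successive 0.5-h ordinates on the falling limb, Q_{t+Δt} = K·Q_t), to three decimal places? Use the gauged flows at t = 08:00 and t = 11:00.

Using the recession-limb readings at t = 08:00 and t = 11:00: Q falls from 502 to 83 cfs over 6 intervals.
K = (Q₂/Q₁)^(1/6) = (83/502)^(1/6) = 0.741.

K ≈ 0.741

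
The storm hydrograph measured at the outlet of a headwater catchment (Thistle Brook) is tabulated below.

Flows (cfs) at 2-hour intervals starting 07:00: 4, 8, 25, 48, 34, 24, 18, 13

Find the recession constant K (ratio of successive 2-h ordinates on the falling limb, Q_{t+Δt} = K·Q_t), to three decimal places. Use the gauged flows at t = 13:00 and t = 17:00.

K ≈ 0.707

Using the recession-limb readings at t = 13:00 and t = 17:00: Q falls from 48 to 24 cfs over 2 intervals.
K = (Q₂/Q₁)^(1/2) = (24/48)^(1/2) = 0.707.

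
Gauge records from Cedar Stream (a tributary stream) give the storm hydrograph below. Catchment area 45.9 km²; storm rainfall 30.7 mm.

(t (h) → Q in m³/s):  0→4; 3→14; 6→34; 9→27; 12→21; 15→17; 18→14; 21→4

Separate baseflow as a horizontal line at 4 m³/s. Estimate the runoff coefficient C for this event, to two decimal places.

ΣQ_DR = 103.0 m³/s; V = ΣQ_DR·Δt = 1.112 × 10^6 m³.
Runoff depth d = V / A = 24.24 mm.
C = d / P = 24.24 / 30.7 = 0.79.

C ≈ 0.79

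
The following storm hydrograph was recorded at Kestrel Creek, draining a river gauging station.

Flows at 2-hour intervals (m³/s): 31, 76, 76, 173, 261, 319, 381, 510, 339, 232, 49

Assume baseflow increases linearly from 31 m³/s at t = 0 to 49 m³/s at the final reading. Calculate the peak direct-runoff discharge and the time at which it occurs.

Subtracting baseflow gives direct-runoff ordinates: 0.00, 43.20, 41.40, 136.60, 222.80, 279.00, 339.20, 466.40, 293.60, 184.80, 0.00 m³/s.
The maximum is 466.40 m³/s, occurring at the reading for t = 14 h.

Q_p = 466.40 m³/s at t = 14 h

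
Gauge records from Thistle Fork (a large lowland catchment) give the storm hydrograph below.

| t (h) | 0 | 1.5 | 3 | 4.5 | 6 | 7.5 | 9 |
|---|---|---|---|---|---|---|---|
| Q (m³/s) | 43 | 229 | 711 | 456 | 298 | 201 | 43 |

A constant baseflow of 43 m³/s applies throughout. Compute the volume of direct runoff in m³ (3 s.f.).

Direct-runoff ordinates (Q − Q_b): 0.0, 186.0, 668.0, 413.0, 255.0, 158.0, 0.0 m³/s.
ΣQ_DR = 1680 m³/s.
With Δt = 1.5 h = 5400 s, V = ΣQ_DR · Δt = 1680 × 5400 = 9.07 × 10^6 m³.

V ≈ 9.07 × 10^6 m³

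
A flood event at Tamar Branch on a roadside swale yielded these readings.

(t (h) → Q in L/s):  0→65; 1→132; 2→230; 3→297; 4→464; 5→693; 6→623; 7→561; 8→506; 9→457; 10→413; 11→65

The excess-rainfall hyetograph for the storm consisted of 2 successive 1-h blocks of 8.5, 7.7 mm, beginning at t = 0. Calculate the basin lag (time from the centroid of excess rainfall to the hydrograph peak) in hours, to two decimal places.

t_L ≈ 4.02 h

Centroid of excess rainfall: t_c = Σ P_i·t̄_i / ΣP_i = 0.9753 h (block centres at 0.5, 1.5 h).
Hydrograph peak occurs at t = 5 h, so basin lag t_L = 5 − 0.9753 = 4.02 h.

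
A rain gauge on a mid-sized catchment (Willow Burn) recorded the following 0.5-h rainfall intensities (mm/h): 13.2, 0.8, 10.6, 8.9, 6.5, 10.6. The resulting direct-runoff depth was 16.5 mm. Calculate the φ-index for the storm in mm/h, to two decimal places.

Only the 5 blocks with intensity above φ contribute runoff: 13.2, 10.6, 8.9, 6.5, 10.6 mm/h.
Σ(I−φ)·Δt = d  ⇒  (13.2+10.6+8.9+6.5+10.6 − 5φ)·0.5 = 16.5
φ = (49.80 − 16.5/0.5) / 5 = 3.36 mm/h.

φ ≈ 3.36 mm/h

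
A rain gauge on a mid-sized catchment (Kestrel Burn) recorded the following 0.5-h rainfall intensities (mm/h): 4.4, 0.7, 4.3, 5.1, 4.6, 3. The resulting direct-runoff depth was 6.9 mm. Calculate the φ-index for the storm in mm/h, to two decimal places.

φ ≈ 1.52 mm/h

Only the 5 blocks with intensity above φ contribute runoff: 4.4, 4.3, 5.1, 4.6, 3 mm/h.
Σ(I−φ)·Δt = d  ⇒  (4.4+4.3+5.1+4.6+3 − 5φ)·0.5 = 6.9
φ = (21.40 − 6.9/0.5) / 5 = 1.52 mm/h.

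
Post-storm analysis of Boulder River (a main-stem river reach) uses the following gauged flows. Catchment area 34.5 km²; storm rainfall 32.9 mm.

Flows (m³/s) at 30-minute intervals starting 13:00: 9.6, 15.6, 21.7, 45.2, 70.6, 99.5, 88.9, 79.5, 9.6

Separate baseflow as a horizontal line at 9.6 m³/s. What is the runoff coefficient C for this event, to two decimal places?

C ≈ 0.56

ΣQ_DR = 353.8 m³/s; V = ΣQ_DR·Δt = 6.368 × 10^5 m³.
Runoff depth d = V / A = 18.46 mm.
C = d / P = 18.46 / 32.9 = 0.56.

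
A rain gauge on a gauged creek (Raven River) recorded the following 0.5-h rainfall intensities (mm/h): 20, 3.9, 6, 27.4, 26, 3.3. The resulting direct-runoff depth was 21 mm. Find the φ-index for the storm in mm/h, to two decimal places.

Only the 3 blocks with intensity above φ contribute runoff: 20, 27.4, 26 mm/h.
Σ(I−φ)·Δt = d  ⇒  (20+27.4+26 − 3φ)·0.5 = 21
φ = (73.40 − 21/0.5) / 3 = 10.47 mm/h.

φ ≈ 10.47 mm/h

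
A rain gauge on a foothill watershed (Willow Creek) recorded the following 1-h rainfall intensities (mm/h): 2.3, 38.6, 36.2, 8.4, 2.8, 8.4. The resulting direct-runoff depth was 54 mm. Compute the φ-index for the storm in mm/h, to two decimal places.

Only the 2 blocks with intensity above φ contribute runoff: 38.6, 36.2 mm/h.
Σ(I−φ)·Δt = d  ⇒  (38.6+36.2 − 2φ)·1 = 54
φ = (74.80 − 54/1) / 2 = 10.40 mm/h.

φ ≈ 10.40 mm/h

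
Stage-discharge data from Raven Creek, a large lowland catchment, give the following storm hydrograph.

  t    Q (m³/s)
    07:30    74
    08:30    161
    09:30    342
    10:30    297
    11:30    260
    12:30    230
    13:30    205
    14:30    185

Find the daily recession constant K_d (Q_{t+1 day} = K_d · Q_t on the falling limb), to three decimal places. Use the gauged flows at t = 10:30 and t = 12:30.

Between t = 10:30 and t = 12:30 the flow falls from 297 to 230 m³/s over 2×1 h = 2 h.
Per-interval ratio K = (230/297)^(1/2) = 0.8800; K_d = K^(24/1) = 0.047.

K_d ≈ 0.047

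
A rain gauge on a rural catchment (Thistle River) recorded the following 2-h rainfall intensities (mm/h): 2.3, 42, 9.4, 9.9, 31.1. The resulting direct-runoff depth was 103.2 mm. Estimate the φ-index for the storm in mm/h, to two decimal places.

φ ≈ 10.75 mm/h

Only the 2 blocks with intensity above φ contribute runoff: 42, 31.1 mm/h.
Σ(I−φ)·Δt = d  ⇒  (42+31.1 − 2φ)·2 = 103.2
φ = (73.10 − 103.2/2) / 2 = 10.75 mm/h.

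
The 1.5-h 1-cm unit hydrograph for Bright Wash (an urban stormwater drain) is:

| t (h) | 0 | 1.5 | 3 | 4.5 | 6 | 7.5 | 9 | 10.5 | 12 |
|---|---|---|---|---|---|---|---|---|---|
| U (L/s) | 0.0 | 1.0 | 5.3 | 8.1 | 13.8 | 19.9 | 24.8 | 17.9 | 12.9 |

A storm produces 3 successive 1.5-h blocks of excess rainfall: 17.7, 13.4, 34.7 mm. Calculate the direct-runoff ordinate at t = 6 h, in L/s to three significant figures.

By discrete convolution, Q_j = Σ (P_i / 10 mm) · U_{j−i}.
At t = 6 h (j=4): Q = (17.7/10)·13.8 + (13.4/10)·8.1 + (34.7/10)·5.3 = 53.7 L/s.

Q ≈ 53.7 L/s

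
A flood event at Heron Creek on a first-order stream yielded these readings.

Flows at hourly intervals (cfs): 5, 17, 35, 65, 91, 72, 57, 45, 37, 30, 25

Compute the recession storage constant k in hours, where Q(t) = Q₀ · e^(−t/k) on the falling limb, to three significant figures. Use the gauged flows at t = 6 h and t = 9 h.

On the falling limb, Q drops from 57 to 30 cfs between t = 6 h and t = 9 h (Δt = 3 h).
k = −Δt / ln(Q₂/Q₁) = −3 / ln(30/57) = 4.67 h.

k ≈ 4.67 h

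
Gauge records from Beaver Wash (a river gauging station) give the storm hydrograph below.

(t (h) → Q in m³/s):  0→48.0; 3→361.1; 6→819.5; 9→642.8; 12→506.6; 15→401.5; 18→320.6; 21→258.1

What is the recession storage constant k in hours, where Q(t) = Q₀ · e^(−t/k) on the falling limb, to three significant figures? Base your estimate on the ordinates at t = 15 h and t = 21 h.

On the falling limb, Q drops from 401.5 to 258.1 m³/s between t = 15 h and t = 21 h (Δt = 6 h).
k = −Δt / ln(Q₂/Q₁) = −6 / ln(258.1/401.5) = 13.6 h.

k ≈ 13.6 h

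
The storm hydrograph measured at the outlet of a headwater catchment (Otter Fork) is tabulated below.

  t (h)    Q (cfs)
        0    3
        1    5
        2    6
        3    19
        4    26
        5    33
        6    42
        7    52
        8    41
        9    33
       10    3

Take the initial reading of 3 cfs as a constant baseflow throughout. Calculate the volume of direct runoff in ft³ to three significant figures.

V ≈ 8.28 × 10^5 ft³

Direct-runoff ordinates (Q − Q_b): 0.0, 2.0, 3.0, 16.0, 23.0, 30.0, 39.0, 49.0, 38.0, 30.0, 0.0 cfs.
ΣQ_DR = 230.0 cfs.
With Δt = 1 h = 3600 s, V = ΣQ_DR · Δt = 230.0 × 3600 = 8.28 × 10^5 ft³.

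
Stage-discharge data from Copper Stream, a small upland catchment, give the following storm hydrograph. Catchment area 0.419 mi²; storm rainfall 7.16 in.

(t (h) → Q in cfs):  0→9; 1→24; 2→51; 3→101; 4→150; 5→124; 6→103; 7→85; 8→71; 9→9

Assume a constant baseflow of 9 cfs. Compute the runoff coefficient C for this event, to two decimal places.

ΣQ_DR = 637.0 cfs; V = ΣQ_DR·Δt = 2.293 × 10^6 ft³.
Runoff depth d = V / A = 2.356 in.
C = d / P = 2.356 / 7.16 = 0.33.

C ≈ 0.33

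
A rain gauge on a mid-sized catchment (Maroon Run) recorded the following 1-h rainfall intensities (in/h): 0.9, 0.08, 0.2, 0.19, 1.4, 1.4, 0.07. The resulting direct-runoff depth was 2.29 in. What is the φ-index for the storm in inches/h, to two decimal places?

φ ≈ 0.47 in/h

Only the 3 blocks with intensity above φ contribute runoff: 0.9, 1.4, 1.4 in/h.
Σ(I−φ)·Δt = d  ⇒  (0.9+1.4+1.4 − 3φ)·1 = 2.29
φ = (3.700 − 2.29/1) / 3 = 0.47 in/h.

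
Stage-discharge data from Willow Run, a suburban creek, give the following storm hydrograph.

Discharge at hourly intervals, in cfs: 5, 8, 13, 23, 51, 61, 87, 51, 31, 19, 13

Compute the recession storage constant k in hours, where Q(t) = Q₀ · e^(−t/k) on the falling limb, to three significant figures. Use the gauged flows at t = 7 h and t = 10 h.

k ≈ 2.19 h

On the falling limb, Q drops from 51 to 13 cfs between t = 7 h and t = 10 h (Δt = 3 h).
k = −Δt / ln(Q₂/Q₁) = −3 / ln(13/51) = 2.19 h.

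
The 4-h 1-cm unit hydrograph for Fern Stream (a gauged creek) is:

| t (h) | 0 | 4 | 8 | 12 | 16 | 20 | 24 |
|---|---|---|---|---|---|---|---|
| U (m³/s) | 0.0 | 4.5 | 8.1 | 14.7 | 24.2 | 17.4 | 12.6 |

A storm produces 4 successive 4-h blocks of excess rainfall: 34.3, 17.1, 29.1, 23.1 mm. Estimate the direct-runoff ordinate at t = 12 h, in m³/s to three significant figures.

Q ≈ 77.4 m³/s

By discrete convolution, Q_j = Σ (P_i / 10 mm) · U_{j−i}.
At t = 12 h (j=3): Q = (34.3/10)·14.7 + (17.1/10)·8.1 + (29.1/10)·4.5 + (23.1/10)·0.0 = 77.4 m³/s.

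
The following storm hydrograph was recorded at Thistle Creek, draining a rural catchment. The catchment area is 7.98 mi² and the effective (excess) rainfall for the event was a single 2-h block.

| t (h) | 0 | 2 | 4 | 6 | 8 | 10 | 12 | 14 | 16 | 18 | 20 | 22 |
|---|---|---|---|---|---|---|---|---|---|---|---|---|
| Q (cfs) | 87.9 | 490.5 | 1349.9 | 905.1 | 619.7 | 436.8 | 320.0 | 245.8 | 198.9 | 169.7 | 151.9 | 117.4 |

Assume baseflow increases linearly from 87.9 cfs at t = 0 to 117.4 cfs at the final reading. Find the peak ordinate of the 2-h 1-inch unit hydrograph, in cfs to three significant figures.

Direct runoff: 0.00, 399.92, 1256.64, 809.15, 521.07, 335.49, 216.01, 139.13, 89.55, 57.66, 37.18, 0.00 cfs; ΣQ_DR = 3862 cfs, peak = 1256.64 cfs.
Runoff depth d = ΣQ_DR·Δt / A = 3862 × 7200 / (7.98 mi²) = 1.500 in.
The 1-inch UH is the DRH scaled by (1 in)/d, so U_p = 1256.64 × 1/1.500 = 838 cfs.

U_p ≈ 838 cfs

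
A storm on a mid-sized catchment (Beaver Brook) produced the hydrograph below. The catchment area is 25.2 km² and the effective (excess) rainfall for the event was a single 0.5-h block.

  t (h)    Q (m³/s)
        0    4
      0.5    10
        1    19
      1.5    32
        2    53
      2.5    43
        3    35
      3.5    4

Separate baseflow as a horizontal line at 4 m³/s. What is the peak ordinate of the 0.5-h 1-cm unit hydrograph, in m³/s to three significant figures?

Direct runoff: 0.0, 6.0, 15.0, 28.0, 49.0, 39.0, 31.0, 0.0 m³/s; ΣQ_DR = 168.0 m³/s, peak = 49.0 m³/s.
Runoff depth d = ΣQ_DR·Δt / A = 168.0 × 1800 / (25.2 km²) = 12.00 mm.
The 1-cm UH is the DRH scaled by (10 mm)/d, so U_p = 49.0 × 10/12.00 = 40.8 m³/s.

U_p ≈ 40.8 m³/s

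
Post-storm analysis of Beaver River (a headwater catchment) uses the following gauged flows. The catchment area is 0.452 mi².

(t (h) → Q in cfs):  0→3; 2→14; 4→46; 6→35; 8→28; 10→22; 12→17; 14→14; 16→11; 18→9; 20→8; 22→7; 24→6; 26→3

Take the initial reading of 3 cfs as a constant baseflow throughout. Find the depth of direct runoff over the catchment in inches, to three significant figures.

Direct runoff: 0.0, 11.0, 43.0, 32.0, 25.0, 19.0, 14.0, 11.0, 8.0, 6.0, 5.0, 4.0, 3.0, 0.0 cfs; ΣQ_DR = 181.0 cfs.
V = ΣQ_DR · Δt = 181.0 × 7200 s = 1.303 × 10^6 ft³.
Over A = 0.452 mi², depth = V / A = 1.24 in.

d ≈ 1.24 in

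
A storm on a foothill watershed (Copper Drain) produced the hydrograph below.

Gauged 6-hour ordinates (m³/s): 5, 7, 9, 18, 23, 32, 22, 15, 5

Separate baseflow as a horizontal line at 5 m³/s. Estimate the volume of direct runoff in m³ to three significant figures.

V ≈ 1.97 × 10^6 m³

Direct-runoff ordinates (Q − Q_b): 0.0, 2.0, 4.0, 13.0, 18.0, 27.0, 17.0, 10.0, 0.0 m³/s.
ΣQ_DR = 91.00 m³/s.
With Δt = 6 h = 21600 s, V = ΣQ_DR · Δt = 91.00 × 21600 = 1.97 × 10^6 m³.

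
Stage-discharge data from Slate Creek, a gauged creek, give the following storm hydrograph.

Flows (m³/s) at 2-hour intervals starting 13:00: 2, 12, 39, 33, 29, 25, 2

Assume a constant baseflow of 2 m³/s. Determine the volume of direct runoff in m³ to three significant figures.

Direct-runoff ordinates (Q − Q_b): 0.0, 10.0, 37.0, 31.0, 27.0, 23.0, 0.0 m³/s.
ΣQ_DR = 128.0 m³/s.
With Δt = 2 h = 7200 s, V = ΣQ_DR · Δt = 128.0 × 7200 = 9.22 × 10^5 m³.

V ≈ 9.22 × 10^5 m³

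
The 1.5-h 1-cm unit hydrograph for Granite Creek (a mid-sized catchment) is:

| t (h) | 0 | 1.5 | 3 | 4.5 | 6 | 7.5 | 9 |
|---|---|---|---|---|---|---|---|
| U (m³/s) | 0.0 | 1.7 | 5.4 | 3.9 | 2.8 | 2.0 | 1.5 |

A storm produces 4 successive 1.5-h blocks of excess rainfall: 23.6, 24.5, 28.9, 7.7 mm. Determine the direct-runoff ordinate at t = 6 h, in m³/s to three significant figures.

Q ≈ 33.1 m³/s

By discrete convolution, Q_j = Σ (P_i / 10 mm) · U_{j−i}.
At t = 6 h (j=4): Q = (23.6/10)·2.8 + (24.5/10)·3.9 + (28.9/10)·5.4 + (7.7/10)·1.7 = 33.1 m³/s.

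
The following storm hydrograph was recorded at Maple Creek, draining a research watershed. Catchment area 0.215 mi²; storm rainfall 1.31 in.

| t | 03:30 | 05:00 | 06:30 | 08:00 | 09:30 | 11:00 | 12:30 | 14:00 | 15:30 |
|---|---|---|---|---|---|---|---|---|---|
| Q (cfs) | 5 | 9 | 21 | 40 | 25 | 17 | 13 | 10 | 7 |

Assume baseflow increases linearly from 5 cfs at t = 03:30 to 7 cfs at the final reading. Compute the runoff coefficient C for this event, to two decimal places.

ΣQ_DR = 93.00 cfs; V = ΣQ_DR·Δt = 5.022 × 10^5 ft³.
Runoff depth d = V / A = 1.005 in.
C = d / P = 1.005 / 1.31 = 0.77.

C ≈ 0.77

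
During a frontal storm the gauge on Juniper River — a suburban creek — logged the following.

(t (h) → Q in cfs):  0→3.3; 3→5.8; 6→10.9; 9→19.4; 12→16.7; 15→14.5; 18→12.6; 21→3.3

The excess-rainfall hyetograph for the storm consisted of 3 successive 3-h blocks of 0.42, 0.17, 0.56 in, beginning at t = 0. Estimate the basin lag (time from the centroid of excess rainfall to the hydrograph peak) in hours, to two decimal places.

Centroid of excess rainfall: t_c = Σ P_i·t̄_i / ΣP_i = 4.8652 h (block centres at 1.5, 4.5, 7.5 h).
Hydrograph peak occurs at t = 9 h, so basin lag t_L = 9 − 4.8652 = 4.13 h.

t_L ≈ 4.13 h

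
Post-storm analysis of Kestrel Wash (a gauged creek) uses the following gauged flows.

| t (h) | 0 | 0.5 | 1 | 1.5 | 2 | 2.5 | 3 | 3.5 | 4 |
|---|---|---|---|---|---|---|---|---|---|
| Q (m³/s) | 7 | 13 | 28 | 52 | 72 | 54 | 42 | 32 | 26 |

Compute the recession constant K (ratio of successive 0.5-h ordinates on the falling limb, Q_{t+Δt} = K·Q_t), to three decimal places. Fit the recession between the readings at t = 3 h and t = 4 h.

Using the recession-limb readings at t = 3 h and t = 4 h: Q falls from 42 to 26 m³/s over 2 intervals.
K = (Q₂/Q₁)^(1/2) = (26/42)^(1/2) = 0.787.

K ≈ 0.787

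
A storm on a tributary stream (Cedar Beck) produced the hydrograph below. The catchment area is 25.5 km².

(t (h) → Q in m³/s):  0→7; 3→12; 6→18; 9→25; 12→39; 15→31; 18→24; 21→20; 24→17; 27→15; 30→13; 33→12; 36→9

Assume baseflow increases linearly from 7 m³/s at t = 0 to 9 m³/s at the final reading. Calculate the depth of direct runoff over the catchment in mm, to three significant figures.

d ≈ 58.4 mm

Direct runoff: 0.00, 4.83, 10.67, 17.50, 31.33, 23.17, 16.00, 11.83, 8.67, 6.50, 4.33, 3.17, 0.00 m³/s; ΣQ_DR = 138.0 m³/s.
V = ΣQ_DR · Δt = 138.0 × 10800 s = 1.490 × 10^6 m³.
Over A = 25.5 km², depth = V / A = 58.4 mm.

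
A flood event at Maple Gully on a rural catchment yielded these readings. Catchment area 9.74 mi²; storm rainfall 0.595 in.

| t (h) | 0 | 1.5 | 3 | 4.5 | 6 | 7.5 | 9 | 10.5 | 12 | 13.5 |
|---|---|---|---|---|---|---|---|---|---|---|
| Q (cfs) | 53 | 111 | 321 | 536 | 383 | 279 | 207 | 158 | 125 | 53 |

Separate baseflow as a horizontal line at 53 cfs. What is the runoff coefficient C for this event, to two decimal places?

C ≈ 0.68

ΣQ_DR = 1696 cfs; V = ΣQ_DR·Δt = 9.158 × 10^6 ft³.
Runoff depth d = V / A = 0.4047 in.
C = d / P = 0.4047 / 0.595 = 0.68.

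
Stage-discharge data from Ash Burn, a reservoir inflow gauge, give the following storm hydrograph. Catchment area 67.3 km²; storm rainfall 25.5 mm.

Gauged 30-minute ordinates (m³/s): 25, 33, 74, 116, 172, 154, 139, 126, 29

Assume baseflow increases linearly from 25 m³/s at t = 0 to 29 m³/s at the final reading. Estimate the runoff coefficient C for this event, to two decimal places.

ΣQ_DR = 625.0 m³/s; V = ΣQ_DR·Δt = 1.125 × 10^6 m³.
Runoff depth d = V / A = 16.72 mm.
C = d / P = 16.72 / 25.5 = 0.66.

C ≈ 0.66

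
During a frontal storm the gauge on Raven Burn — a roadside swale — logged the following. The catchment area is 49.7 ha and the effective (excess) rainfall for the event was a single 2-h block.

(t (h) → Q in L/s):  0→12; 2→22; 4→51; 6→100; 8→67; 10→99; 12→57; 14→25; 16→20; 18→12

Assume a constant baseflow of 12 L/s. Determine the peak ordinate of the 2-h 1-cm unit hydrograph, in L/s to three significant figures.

U_p ≈ 176 L/s

Direct runoff: 0.0, 10.0, 39.0, 88.0, 55.0, 87.0, 45.0, 13.0, 8.0, 0.0 L/s; ΣQ_DR = 345.0 L/s, peak = 88.0 L/s.
Runoff depth d = ΣQ_DR·Δt / A = 345.0 × 7200 / (49.7 ha) = 4.998 mm.
The 1-cm UH is the DRH scaled by (10 mm)/d, so U_p = 88.0 × 10/4.998 = 176 L/s.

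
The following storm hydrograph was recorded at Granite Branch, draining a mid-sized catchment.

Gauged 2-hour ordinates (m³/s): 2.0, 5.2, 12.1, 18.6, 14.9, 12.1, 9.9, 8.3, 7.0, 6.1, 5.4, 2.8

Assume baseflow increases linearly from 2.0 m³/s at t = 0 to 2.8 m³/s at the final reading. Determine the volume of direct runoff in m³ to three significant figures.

Direct-runoff ordinates (Q − Q_b): 0.00, 3.13, 9.95, 16.38, 12.61, 9.74, 7.46, 5.79, 4.42, 3.45, 2.67, 0.00 m³/s.
ΣQ_DR = 75.60 m³/s.
With Δt = 2 h = 7200 s, V = ΣQ_DR · Δt = 75.60 × 7200 = 5.44 × 10^5 m³.

V ≈ 5.44 × 10^5 m³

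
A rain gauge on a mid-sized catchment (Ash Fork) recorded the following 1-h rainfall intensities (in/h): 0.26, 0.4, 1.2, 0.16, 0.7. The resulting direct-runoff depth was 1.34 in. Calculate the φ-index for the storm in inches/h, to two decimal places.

Only the 3 blocks with intensity above φ contribute runoff: 0.4, 1.2, 0.7 in/h.
Σ(I−φ)·Δt = d  ⇒  (0.4+1.2+0.7 − 3φ)·1 = 1.34
φ = (2.300 − 1.34/1) / 3 = 0.32 in/h.

φ ≈ 0.32 in/h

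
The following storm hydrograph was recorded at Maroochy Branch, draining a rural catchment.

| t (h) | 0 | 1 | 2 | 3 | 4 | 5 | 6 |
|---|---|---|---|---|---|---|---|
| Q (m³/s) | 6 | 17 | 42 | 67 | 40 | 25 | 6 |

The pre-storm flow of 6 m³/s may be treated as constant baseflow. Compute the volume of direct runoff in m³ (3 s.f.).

V ≈ 5.80 × 10^5 m³

Direct-runoff ordinates (Q − Q_b): 0.0, 11.0, 36.0, 61.0, 34.0, 19.0, 0.0 m³/s.
ΣQ_DR = 161.0 m³/s.
With Δt = 1 h = 3600 s, V = ΣQ_DR · Δt = 161.0 × 3600 = 5.80 × 10^5 m³.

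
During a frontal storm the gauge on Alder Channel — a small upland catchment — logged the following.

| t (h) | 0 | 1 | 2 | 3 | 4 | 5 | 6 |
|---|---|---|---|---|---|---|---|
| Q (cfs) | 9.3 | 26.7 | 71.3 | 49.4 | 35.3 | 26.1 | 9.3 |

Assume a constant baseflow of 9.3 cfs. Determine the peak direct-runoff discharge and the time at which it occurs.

Q_p = 62.0 cfs at t = 2 h

Subtracting baseflow gives direct-runoff ordinates: 0.0, 17.4, 62.0, 40.1, 26.0, 16.8, 0.0 cfs.
The maximum is 62.0 cfs, occurring at the reading for t = 2 h.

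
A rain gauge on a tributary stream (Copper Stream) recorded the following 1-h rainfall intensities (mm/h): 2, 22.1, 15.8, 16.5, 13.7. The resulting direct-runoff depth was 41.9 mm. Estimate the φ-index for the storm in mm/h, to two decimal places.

φ ≈ 6.55 mm/h

Only the 4 blocks with intensity above φ contribute runoff: 22.1, 15.8, 16.5, 13.7 mm/h.
Σ(I−φ)·Δt = d  ⇒  (22.1+15.8+16.5+13.7 − 4φ)·1 = 41.9
φ = (68.10 − 41.9/1) / 4 = 6.55 mm/h.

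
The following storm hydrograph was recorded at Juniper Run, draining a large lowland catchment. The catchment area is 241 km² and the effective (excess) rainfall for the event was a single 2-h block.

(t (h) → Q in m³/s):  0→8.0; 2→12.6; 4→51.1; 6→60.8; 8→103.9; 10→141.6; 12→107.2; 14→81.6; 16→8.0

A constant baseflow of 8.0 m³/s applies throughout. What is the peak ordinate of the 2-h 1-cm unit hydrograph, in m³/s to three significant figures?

Direct runoff: 0.0, 4.6, 43.1, 52.8, 95.9, 133.6, 99.2, 73.6, 0.0 m³/s; ΣQ_DR = 502.8 m³/s, peak = 133.6 m³/s.
Runoff depth d = ΣQ_DR·Δt / A = 502.8 × 7200 / (241 km²) = 15.02 mm.
The 1-cm UH is the DRH scaled by (10 mm)/d, so U_p = 133.6 × 10/15.02 = 88.9 m³/s.

U_p ≈ 88.9 m³/s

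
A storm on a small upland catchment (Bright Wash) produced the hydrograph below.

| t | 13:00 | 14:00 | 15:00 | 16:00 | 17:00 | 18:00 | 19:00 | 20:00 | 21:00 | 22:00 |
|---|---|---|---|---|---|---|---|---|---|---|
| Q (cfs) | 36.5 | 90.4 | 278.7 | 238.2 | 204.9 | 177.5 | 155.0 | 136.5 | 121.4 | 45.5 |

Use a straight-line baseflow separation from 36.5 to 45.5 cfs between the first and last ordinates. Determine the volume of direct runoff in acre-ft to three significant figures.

V ≈ 88.8 acre-ft

Direct-runoff ordinates (Q − Q_b): 0.00, 52.90, 240.20, 198.70, 164.40, 136.00, 112.50, 93.00, 76.90, 0.00 cfs.
ΣQ_DR = 1075 cfs.
With Δt = 1 h = 3600 s, V = ΣQ_DR · Δt = 1075 × 3600 = 3.87 × 10^6 ft³ = 88.8 acre-ft.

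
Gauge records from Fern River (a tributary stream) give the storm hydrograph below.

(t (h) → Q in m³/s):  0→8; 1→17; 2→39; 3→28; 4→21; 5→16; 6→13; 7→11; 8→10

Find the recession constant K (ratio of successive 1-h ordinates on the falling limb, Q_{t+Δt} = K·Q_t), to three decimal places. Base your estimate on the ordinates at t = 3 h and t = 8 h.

K ≈ 0.814

Using the recession-limb readings at t = 3 h and t = 8 h: Q falls from 28 to 10 m³/s over 5 intervals.
K = (Q₂/Q₁)^(1/5) = (10/28)^(1/5) = 0.814.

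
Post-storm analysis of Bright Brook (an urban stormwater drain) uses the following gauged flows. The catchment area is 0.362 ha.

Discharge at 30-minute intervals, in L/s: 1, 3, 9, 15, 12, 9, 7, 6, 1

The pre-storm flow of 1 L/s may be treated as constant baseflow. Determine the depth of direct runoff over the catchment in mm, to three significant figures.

d ≈ 26.9 mm

Direct runoff: 0.0, 2.0, 8.0, 14.0, 11.0, 8.0, 6.0, 5.0, 0.0 L/s; ΣQ_DR = 54.00 L/s.
V = ΣQ_DR · Δt = 54.00 × 1800 s = 97200 L.
Over A = 0.362 ha, depth = V / A = 26.9 mm.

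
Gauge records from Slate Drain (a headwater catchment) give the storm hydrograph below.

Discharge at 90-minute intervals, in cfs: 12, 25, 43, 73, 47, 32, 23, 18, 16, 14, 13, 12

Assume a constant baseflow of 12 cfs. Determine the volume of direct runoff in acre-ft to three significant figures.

V ≈ 22.8 acre-ft

Direct-runoff ordinates (Q − Q_b): 0.0, 13.0, 31.0, 61.0, 35.0, 20.0, 11.0, 6.0, 4.0, 2.0, 1.0, 0.0 cfs.
ΣQ_DR = 184.0 cfs.
With Δt = 1.5 h = 5400 s, V = ΣQ_DR · Δt = 184.0 × 5400 = 9.94 × 10^5 ft³ = 22.8 acre-ft.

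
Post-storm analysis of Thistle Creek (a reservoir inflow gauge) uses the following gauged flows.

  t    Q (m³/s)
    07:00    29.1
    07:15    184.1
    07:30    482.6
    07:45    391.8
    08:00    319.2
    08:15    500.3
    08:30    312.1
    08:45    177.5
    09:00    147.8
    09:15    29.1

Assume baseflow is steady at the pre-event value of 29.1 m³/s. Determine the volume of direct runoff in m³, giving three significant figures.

V ≈ 2.05 × 10^6 m³

Direct-runoff ordinates (Q − Q_b): 0.0, 155.0, 453.5, 362.7, 290.1, 471.2, 283.0, 148.4, 118.7, 0.0 m³/s.
ΣQ_DR = 2283 m³/s.
With Δt = 0.25 h = 900 s, V = ΣQ_DR · Δt = 2283 × 900 = 2.05 × 10^6 m³.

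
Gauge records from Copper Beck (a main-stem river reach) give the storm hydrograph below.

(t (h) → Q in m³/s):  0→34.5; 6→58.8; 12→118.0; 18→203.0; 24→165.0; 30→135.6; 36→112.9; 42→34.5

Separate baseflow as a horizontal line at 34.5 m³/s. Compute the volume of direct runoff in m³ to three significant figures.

V ≈ 1.27 × 10^7 m³

Direct-runoff ordinates (Q − Q_b): 0.0, 24.3, 83.5, 168.5, 130.5, 101.1, 78.4, 0.0 m³/s.
ΣQ_DR = 586.3 m³/s.
With Δt = 6 h = 21600 s, V = ΣQ_DR · Δt = 586.3 × 21600 = 1.27 × 10^7 m³.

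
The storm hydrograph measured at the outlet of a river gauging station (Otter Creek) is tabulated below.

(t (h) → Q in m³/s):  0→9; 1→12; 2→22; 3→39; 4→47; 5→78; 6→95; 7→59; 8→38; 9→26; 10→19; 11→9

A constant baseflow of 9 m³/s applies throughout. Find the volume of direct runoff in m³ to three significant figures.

V ≈ 1.24 × 10^6 m³

Direct-runoff ordinates (Q − Q_b): 0.0, 3.0, 13.0, 30.0, 38.0, 69.0, 86.0, 50.0, 29.0, 17.0, 10.0, 0.0 m³/s.
ΣQ_DR = 345.0 m³/s.
With Δt = 1 h = 3600 s, V = ΣQ_DR · Δt = 345.0 × 3600 = 1.24 × 10^6 m³.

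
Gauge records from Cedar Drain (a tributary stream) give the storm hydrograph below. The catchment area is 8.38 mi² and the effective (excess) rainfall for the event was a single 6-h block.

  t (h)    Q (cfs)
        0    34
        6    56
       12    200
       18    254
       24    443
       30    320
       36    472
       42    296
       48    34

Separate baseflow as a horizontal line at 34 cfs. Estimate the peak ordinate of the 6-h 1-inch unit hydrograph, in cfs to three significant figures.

U_p ≈ 219 cfs

Direct runoff: 0.0, 22.0, 166.0, 220.0, 409.0, 286.0, 438.0, 262.0, 0.0 cfs; ΣQ_DR = 1803 cfs, peak = 438.0 cfs.
Runoff depth d = ΣQ_DR·Δt / A = 1803 × 21600 / (8.38 mi²) = 2.000 in.
The 1-inch UH is the DRH scaled by (1 in)/d, so U_p = 438.0 × 1/2.000 = 219 cfs.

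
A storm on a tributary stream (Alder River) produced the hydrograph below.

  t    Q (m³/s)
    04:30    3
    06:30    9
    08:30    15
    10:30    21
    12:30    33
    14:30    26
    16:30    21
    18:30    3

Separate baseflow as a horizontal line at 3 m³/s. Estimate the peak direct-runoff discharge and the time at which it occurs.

Q_p = 30.0 m³/s at t = 12:30

Subtracting baseflow gives direct-runoff ordinates: 0.0, 6.0, 12.0, 18.0, 30.0, 23.0, 18.0, 0.0 m³/s.
The maximum is 30.0 m³/s, occurring at the reading for t = 12:30.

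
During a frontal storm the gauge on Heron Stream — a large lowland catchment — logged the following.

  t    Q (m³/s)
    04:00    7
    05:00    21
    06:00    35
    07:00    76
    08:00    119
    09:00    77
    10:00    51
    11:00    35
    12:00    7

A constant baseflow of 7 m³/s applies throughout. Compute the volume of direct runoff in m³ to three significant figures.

Direct-runoff ordinates (Q − Q_b): 0.0, 14.0, 28.0, 69.0, 112.0, 70.0, 44.0, 28.0, 0.0 m³/s.
ΣQ_DR = 365.0 m³/s.
With Δt = 1 h = 3600 s, V = ΣQ_DR · Δt = 365.0 × 3600 = 1.31 × 10^6 m³.

V ≈ 1.31 × 10^6 m³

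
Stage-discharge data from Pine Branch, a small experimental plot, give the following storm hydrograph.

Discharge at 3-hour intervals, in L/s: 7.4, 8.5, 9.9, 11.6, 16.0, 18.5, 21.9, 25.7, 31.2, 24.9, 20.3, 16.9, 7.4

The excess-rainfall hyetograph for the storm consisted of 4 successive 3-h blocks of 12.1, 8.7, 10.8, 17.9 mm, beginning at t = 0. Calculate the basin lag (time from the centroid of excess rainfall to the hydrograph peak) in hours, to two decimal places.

Centroid of excess rainfall: t_c = Σ P_i·t̄_i / ΣP_i = 6.5909 h (block centres at 1.5, 4.5, 7.5, 10.5 h).
Hydrograph peak occurs at t = 24 h, so basin lag t_L = 24 − 6.5909 = 17.41 h.

t_L ≈ 17.41 h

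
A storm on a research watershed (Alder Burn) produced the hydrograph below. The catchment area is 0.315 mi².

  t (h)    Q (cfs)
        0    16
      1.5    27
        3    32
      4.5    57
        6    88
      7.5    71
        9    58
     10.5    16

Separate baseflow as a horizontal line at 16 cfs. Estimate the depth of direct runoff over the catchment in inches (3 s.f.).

d ≈ 1.75 in

Direct runoff: 0.0, 11.0, 16.0, 41.0, 72.0, 55.0, 42.0, 0.0 cfs; ΣQ_DR = 237.0 cfs.
V = ΣQ_DR · Δt = 237.0 × 5400 s = 1.280 × 10^6 ft³.
Over A = 0.315 mi², depth = V / A = 1.75 in.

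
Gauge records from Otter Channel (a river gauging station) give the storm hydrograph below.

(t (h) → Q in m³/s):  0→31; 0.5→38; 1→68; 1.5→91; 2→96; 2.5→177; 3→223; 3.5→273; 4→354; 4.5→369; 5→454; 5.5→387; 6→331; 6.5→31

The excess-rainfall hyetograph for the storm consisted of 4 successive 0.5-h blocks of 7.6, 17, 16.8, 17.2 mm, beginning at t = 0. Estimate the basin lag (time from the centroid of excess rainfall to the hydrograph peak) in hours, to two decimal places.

t_L ≈ 3.88 h

Centroid of excess rainfall: t_c = Σ P_i·t̄_i / ΣP_i = 1.1220 h (block centres at 0.25, 0.75, 1.25, 1.75 h).
Hydrograph peak occurs at t = 5 h, so basin lag t_L = 5 − 1.1220 = 3.88 h.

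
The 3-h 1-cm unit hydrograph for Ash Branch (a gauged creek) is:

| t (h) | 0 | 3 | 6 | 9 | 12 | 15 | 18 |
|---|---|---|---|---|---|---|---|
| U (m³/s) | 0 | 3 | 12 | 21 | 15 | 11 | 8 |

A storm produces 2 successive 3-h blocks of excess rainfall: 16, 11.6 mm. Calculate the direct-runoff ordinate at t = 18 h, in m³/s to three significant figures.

Q ≈ 25.6 m³/s

By discrete convolution, Q_j = Σ (P_i / 10 mm) · U_{j−i}.
At t = 18 h (j=6): Q = (16/10)·8 + (11.6/10)·11 = 25.6 m³/s.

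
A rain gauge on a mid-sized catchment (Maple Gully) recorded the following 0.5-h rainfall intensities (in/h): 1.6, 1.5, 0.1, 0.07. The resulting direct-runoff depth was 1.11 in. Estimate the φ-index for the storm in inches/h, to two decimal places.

Only the 2 blocks with intensity above φ contribute runoff: 1.6, 1.5 in/h.
Σ(I−φ)·Δt = d  ⇒  (1.6+1.5 − 2φ)·0.5 = 1.11
φ = (3.100 − 1.11/0.5) / 2 = 0.44 in/h.

φ ≈ 0.44 in/h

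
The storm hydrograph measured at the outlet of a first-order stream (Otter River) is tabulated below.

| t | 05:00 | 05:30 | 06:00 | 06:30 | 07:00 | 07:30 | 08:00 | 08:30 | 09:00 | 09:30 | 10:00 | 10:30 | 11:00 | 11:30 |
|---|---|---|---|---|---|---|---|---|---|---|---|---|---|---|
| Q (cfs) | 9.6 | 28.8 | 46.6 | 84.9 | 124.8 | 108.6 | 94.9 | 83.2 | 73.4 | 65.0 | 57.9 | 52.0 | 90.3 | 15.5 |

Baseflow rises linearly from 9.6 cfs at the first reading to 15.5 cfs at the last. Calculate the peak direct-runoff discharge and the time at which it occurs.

Q_p = 113.38 cfs at t = 07:00

Subtracting baseflow gives direct-runoff ordinates: 0.00, 18.75, 36.09, 73.94, 113.38, 96.73, 82.58, 70.42, 60.17, 51.32, 43.76, 37.41, 75.25, 0.00 cfs.
The maximum is 113.38 cfs, occurring at the reading for t = 07:00.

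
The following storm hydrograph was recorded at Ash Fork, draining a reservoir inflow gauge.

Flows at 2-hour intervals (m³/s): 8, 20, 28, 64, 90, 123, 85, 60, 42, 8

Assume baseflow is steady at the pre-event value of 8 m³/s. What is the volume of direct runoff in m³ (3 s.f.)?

V ≈ 3.23 × 10^6 m³

Direct-runoff ordinates (Q − Q_b): 0.0, 12.0, 20.0, 56.0, 82.0, 115.0, 77.0, 52.0, 34.0, 0.0 m³/s.
ΣQ_DR = 448.0 m³/s.
With Δt = 2 h = 7200 s, V = ΣQ_DR · Δt = 448.0 × 7200 = 3.23 × 10^6 m³.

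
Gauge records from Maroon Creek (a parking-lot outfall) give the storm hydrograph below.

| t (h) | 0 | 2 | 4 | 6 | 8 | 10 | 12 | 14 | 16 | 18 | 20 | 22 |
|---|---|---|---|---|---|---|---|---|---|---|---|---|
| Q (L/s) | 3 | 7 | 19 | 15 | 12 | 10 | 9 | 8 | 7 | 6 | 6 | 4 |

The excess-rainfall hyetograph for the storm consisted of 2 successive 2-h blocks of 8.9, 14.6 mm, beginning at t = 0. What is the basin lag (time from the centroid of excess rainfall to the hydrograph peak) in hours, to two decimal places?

t_L ≈ 1.76 h

Centroid of excess rainfall: t_c = Σ P_i·t̄_i / ΣP_i = 2.2426 h (block centres at 1, 3 h).
Hydrograph peak occurs at t = 4 h, so basin lag t_L = 4 − 2.2426 = 1.76 h.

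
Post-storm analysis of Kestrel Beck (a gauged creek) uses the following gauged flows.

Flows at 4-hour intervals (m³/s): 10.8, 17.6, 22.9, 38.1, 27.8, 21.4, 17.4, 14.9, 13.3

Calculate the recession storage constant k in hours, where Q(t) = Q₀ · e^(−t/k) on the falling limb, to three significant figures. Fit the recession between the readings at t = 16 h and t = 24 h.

k ≈ 17.1 h

On the falling limb, Q drops from 27.8 to 17.4 m³/s between t = 16 h and t = 24 h (Δt = 8 h).
k = −Δt / ln(Q₂/Q₁) = −8 / ln(17.4/27.8) = 17.1 h.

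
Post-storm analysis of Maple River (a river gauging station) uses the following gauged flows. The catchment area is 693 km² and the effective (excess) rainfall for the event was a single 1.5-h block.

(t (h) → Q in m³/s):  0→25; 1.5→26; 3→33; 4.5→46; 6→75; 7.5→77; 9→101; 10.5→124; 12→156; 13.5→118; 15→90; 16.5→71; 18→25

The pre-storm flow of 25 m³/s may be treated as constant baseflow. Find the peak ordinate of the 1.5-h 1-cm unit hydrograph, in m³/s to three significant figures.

U_p ≈ 262 m³/s

Direct runoff: 0.0, 1.0, 8.0, 21.0, 50.0, 52.0, 76.0, 99.0, 131.0, 93.0, 65.0, 46.0, 0.0 m³/s; ΣQ_DR = 642.0 m³/s, peak = 131.0 m³/s.
Runoff depth d = ΣQ_DR·Δt / A = 642.0 × 5400 / (693 km²) = 5.003 mm.
The 1-cm UH is the DRH scaled by (10 mm)/d, so U_p = 131.0 × 10/5.003 = 262 m³/s.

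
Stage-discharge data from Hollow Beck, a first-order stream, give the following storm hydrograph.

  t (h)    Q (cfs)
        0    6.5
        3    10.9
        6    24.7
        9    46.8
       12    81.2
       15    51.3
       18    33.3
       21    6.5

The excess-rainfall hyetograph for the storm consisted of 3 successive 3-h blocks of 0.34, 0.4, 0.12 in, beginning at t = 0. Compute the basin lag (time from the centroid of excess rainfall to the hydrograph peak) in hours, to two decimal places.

t_L ≈ 8.27 h

Centroid of excess rainfall: t_c = Σ P_i·t̄_i / ΣP_i = 3.7326 h (block centres at 1.5, 4.5, 7.5 h).
Hydrograph peak occurs at t = 12 h, so basin lag t_L = 12 − 3.7326 = 8.27 h.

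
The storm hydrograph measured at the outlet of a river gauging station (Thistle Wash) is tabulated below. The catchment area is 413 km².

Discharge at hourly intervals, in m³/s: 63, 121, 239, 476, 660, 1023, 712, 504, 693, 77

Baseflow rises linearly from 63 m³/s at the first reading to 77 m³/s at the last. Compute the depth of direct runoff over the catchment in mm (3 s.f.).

d ≈ 33.7 mm

Direct runoff: 0.00, 56.44, 172.89, 408.33, 590.78, 952.22, 639.67, 430.11, 617.56, 0.00 m³/s; ΣQ_DR = 3868 m³/s.
V = ΣQ_DR · Δt = 3868 × 3600 s = 1.392 × 10^7 m³.
Over A = 413 km², depth = V / A = 33.7 mm.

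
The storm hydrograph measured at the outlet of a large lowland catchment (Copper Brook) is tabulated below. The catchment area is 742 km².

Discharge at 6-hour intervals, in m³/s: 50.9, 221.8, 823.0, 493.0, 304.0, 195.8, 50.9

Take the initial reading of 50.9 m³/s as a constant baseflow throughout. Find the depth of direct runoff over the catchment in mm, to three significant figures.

d ≈ 51.9 mm

Direct runoff: 0.0, 170.9, 772.1, 442.1, 253.1, 144.9, 0.0 m³/s; ΣQ_DR = 1783 m³/s.
V = ΣQ_DR · Δt = 1783 × 21600 s = 3.851 × 10^7 m³.
Over A = 742 km², depth = V / A = 51.9 mm.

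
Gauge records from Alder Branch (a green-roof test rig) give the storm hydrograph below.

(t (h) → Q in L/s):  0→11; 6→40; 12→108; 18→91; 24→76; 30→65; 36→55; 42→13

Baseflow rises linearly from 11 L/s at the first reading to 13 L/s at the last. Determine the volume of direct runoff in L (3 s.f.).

V ≈ 7.84 × 10^6 L

Direct-runoff ordinates (Q − Q_b): 0.00, 28.71, 96.43, 79.14, 63.86, 52.57, 42.29, 0.00 L/s.
ΣQ_DR = 363.0 L/s.
With Δt = 6 h = 21600 s, V = ΣQ_DR · Δt = 363.0 × 21600 = 7.84 × 10^6 L.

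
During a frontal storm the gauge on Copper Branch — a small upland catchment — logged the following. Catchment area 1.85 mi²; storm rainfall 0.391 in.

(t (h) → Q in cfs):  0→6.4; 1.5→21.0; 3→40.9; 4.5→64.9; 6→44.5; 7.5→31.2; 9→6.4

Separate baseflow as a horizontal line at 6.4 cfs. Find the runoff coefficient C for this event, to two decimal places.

ΣQ_DR = 170.5 cfs; V = ΣQ_DR·Δt = 9.207 × 10^5 ft³.
Runoff depth d = V / A = 0.2142 in.
C = d / P = 0.2142 / 0.391 = 0.55.

C ≈ 0.55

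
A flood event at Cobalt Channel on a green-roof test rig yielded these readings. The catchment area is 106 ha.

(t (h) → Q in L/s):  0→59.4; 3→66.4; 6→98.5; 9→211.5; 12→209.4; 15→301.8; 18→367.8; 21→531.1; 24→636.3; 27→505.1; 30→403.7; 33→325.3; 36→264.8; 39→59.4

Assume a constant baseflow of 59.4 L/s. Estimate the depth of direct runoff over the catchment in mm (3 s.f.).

Direct runoff: 0.0, 7.0, 39.1, 152.1, 150.0, 242.4, 308.4, 471.7, 576.9, 445.7, 344.3, 265.9, 205.4, 0.0 L/s; ΣQ_DR = 3209 L/s.
V = ΣQ_DR · Δt = 3209 × 10800 s = 3.466 × 10^7 L.
Over A = 106 ha, depth = V / A = 32.7 mm.

d ≈ 32.7 mm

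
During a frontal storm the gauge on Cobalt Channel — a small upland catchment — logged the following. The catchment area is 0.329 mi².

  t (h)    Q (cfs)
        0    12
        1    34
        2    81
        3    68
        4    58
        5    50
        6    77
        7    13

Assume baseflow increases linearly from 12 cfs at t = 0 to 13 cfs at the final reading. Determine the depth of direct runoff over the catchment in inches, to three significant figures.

d ≈ 1.38 in

Direct runoff: 0.00, 21.86, 68.71, 55.57, 45.43, 37.29, 64.14, 0.00 cfs; ΣQ_DR = 293.0 cfs.
V = ΣQ_DR · Δt = 293.0 × 3600 s = 1.055 × 10^6 ft³.
Over A = 0.329 mi², depth = V / A = 1.38 in.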